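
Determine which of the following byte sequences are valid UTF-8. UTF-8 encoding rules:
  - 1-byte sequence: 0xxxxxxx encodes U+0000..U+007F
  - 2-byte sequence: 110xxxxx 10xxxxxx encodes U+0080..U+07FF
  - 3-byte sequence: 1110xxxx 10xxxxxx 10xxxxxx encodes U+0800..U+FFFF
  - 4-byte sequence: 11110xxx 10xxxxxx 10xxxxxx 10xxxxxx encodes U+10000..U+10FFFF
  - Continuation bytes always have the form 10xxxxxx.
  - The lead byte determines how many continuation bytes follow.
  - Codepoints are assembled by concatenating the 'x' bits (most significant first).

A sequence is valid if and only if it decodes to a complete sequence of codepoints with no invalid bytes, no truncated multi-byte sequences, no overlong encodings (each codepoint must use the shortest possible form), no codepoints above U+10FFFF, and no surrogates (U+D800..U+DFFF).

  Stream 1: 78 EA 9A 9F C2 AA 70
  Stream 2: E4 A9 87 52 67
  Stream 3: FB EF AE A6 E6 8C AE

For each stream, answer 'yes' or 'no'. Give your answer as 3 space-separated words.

Stream 1: decodes cleanly. VALID
Stream 2: decodes cleanly. VALID
Stream 3: error at byte offset 0. INVALID

Answer: yes yes no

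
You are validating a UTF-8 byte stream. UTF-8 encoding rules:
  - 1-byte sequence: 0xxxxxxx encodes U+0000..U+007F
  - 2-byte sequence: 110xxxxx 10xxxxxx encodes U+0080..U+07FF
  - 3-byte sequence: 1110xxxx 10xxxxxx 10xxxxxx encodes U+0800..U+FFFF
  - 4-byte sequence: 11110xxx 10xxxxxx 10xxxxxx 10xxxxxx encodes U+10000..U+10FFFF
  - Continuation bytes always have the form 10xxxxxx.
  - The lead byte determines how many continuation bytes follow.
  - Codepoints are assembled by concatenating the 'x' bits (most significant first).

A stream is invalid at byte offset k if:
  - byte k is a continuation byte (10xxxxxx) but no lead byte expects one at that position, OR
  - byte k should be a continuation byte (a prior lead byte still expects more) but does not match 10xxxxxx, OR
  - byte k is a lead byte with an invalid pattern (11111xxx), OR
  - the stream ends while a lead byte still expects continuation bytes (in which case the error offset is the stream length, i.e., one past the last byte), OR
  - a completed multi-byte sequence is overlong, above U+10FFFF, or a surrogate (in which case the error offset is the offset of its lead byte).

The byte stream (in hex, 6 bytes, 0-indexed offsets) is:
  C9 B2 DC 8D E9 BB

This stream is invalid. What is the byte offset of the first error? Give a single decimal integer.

Byte[0]=C9: 2-byte lead, need 1 cont bytes. acc=0x9
Byte[1]=B2: continuation. acc=(acc<<6)|0x32=0x272
Completed: cp=U+0272 (starts at byte 0)
Byte[2]=DC: 2-byte lead, need 1 cont bytes. acc=0x1C
Byte[3]=8D: continuation. acc=(acc<<6)|0x0D=0x70D
Completed: cp=U+070D (starts at byte 2)
Byte[4]=E9: 3-byte lead, need 2 cont bytes. acc=0x9
Byte[5]=BB: continuation. acc=(acc<<6)|0x3B=0x27B
Byte[6]: stream ended, expected continuation. INVALID

Answer: 6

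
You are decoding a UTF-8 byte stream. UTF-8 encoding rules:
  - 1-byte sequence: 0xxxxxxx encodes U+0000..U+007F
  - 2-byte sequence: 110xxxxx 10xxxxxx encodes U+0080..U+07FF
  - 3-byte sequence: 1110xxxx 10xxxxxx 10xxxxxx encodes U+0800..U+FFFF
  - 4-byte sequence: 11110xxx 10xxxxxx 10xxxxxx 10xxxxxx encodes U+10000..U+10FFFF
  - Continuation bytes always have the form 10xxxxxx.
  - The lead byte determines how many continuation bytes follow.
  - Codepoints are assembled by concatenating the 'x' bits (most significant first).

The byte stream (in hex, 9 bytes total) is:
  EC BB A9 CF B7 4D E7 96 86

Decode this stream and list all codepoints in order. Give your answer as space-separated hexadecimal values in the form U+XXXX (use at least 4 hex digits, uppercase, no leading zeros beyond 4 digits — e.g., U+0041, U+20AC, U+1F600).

Answer: U+CEE9 U+03F7 U+004D U+7586

Derivation:
Byte[0]=EC: 3-byte lead, need 2 cont bytes. acc=0xC
Byte[1]=BB: continuation. acc=(acc<<6)|0x3B=0x33B
Byte[2]=A9: continuation. acc=(acc<<6)|0x29=0xCEE9
Completed: cp=U+CEE9 (starts at byte 0)
Byte[3]=CF: 2-byte lead, need 1 cont bytes. acc=0xF
Byte[4]=B7: continuation. acc=(acc<<6)|0x37=0x3F7
Completed: cp=U+03F7 (starts at byte 3)
Byte[5]=4D: 1-byte ASCII. cp=U+004D
Byte[6]=E7: 3-byte lead, need 2 cont bytes. acc=0x7
Byte[7]=96: continuation. acc=(acc<<6)|0x16=0x1D6
Byte[8]=86: continuation. acc=(acc<<6)|0x06=0x7586
Completed: cp=U+7586 (starts at byte 6)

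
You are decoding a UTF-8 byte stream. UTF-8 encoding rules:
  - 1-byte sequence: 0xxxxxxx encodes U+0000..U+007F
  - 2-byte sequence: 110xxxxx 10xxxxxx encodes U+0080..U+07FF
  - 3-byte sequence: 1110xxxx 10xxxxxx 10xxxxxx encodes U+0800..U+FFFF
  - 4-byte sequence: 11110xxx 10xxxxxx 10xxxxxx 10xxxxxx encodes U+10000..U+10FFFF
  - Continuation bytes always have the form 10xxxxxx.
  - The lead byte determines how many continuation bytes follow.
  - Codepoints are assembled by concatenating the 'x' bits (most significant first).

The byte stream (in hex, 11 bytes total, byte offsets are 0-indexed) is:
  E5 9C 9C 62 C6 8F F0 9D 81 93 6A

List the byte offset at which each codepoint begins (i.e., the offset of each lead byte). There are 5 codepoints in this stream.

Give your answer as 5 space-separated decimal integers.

Byte[0]=E5: 3-byte lead, need 2 cont bytes. acc=0x5
Byte[1]=9C: continuation. acc=(acc<<6)|0x1C=0x15C
Byte[2]=9C: continuation. acc=(acc<<6)|0x1C=0x571C
Completed: cp=U+571C (starts at byte 0)
Byte[3]=62: 1-byte ASCII. cp=U+0062
Byte[4]=C6: 2-byte lead, need 1 cont bytes. acc=0x6
Byte[5]=8F: continuation. acc=(acc<<6)|0x0F=0x18F
Completed: cp=U+018F (starts at byte 4)
Byte[6]=F0: 4-byte lead, need 3 cont bytes. acc=0x0
Byte[7]=9D: continuation. acc=(acc<<6)|0x1D=0x1D
Byte[8]=81: continuation. acc=(acc<<6)|0x01=0x741
Byte[9]=93: continuation. acc=(acc<<6)|0x13=0x1D053
Completed: cp=U+1D053 (starts at byte 6)
Byte[10]=6A: 1-byte ASCII. cp=U+006A

Answer: 0 3 4 6 10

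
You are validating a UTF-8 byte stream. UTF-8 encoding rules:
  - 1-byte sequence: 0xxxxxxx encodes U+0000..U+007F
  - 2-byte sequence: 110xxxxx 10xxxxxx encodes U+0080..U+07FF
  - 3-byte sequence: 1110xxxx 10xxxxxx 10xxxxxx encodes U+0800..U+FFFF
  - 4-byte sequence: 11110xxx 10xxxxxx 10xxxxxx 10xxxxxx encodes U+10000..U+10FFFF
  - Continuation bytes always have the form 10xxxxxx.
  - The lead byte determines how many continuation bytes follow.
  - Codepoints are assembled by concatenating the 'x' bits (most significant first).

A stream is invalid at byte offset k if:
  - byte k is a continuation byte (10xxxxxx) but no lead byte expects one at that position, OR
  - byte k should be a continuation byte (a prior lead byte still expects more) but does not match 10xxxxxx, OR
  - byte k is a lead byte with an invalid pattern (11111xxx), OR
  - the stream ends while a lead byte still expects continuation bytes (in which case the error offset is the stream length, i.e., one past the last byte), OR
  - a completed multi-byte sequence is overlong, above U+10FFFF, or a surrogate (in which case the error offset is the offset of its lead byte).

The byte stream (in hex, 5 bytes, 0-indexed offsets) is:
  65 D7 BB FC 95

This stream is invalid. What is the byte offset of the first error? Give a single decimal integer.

Byte[0]=65: 1-byte ASCII. cp=U+0065
Byte[1]=D7: 2-byte lead, need 1 cont bytes. acc=0x17
Byte[2]=BB: continuation. acc=(acc<<6)|0x3B=0x5FB
Completed: cp=U+05FB (starts at byte 1)
Byte[3]=FC: INVALID lead byte (not 0xxx/110x/1110/11110)

Answer: 3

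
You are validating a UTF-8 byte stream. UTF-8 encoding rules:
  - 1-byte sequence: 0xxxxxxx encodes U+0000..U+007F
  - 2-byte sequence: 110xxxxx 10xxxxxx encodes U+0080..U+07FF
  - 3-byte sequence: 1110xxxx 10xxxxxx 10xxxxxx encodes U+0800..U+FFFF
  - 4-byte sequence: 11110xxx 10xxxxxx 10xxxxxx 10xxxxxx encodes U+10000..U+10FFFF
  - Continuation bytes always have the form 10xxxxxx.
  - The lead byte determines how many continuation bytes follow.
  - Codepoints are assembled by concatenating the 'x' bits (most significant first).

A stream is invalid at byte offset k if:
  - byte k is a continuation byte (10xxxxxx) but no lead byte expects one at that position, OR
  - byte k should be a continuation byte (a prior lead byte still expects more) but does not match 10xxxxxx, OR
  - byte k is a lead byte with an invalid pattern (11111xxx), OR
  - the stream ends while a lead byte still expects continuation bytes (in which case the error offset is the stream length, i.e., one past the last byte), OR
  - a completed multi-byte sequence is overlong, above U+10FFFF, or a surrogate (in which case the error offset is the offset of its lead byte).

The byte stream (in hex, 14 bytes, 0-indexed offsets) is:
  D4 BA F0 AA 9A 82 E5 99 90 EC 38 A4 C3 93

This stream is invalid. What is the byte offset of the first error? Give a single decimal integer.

Byte[0]=D4: 2-byte lead, need 1 cont bytes. acc=0x14
Byte[1]=BA: continuation. acc=(acc<<6)|0x3A=0x53A
Completed: cp=U+053A (starts at byte 0)
Byte[2]=F0: 4-byte lead, need 3 cont bytes. acc=0x0
Byte[3]=AA: continuation. acc=(acc<<6)|0x2A=0x2A
Byte[4]=9A: continuation. acc=(acc<<6)|0x1A=0xA9A
Byte[5]=82: continuation. acc=(acc<<6)|0x02=0x2A682
Completed: cp=U+2A682 (starts at byte 2)
Byte[6]=E5: 3-byte lead, need 2 cont bytes. acc=0x5
Byte[7]=99: continuation. acc=(acc<<6)|0x19=0x159
Byte[8]=90: continuation. acc=(acc<<6)|0x10=0x5650
Completed: cp=U+5650 (starts at byte 6)
Byte[9]=EC: 3-byte lead, need 2 cont bytes. acc=0xC
Byte[10]=38: expected 10xxxxxx continuation. INVALID

Answer: 10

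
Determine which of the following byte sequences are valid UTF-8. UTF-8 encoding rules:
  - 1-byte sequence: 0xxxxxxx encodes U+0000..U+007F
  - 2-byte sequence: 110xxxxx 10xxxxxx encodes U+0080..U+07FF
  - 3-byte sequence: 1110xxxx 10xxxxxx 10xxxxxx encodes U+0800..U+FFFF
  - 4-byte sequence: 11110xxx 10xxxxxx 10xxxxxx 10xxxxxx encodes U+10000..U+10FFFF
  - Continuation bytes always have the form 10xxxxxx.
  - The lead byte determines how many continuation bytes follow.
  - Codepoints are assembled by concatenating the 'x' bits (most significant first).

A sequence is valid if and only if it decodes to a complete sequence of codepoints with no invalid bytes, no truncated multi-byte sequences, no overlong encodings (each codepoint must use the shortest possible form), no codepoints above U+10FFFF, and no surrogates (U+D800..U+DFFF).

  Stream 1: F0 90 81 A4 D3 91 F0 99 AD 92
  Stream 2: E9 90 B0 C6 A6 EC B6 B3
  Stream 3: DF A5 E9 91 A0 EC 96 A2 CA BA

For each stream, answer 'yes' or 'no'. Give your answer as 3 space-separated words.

Answer: yes yes yes

Derivation:
Stream 1: decodes cleanly. VALID
Stream 2: decodes cleanly. VALID
Stream 3: decodes cleanly. VALID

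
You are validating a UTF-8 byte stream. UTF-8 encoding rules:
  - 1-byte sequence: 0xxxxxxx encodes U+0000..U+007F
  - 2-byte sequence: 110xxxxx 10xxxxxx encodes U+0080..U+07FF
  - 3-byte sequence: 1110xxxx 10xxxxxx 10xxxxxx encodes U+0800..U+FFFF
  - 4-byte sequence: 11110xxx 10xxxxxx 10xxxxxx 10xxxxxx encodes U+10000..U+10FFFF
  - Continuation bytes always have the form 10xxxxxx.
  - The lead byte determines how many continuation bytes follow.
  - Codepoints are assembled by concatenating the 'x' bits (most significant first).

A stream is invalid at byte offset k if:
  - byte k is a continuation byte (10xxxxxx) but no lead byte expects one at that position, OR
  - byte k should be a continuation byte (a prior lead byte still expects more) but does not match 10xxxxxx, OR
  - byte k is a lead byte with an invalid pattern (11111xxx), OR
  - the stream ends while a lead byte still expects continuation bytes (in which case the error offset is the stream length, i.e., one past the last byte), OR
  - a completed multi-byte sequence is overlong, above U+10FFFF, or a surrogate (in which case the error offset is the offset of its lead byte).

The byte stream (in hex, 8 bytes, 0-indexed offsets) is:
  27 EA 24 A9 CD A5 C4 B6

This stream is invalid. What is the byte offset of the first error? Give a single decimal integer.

Answer: 2

Derivation:
Byte[0]=27: 1-byte ASCII. cp=U+0027
Byte[1]=EA: 3-byte lead, need 2 cont bytes. acc=0xA
Byte[2]=24: expected 10xxxxxx continuation. INVALID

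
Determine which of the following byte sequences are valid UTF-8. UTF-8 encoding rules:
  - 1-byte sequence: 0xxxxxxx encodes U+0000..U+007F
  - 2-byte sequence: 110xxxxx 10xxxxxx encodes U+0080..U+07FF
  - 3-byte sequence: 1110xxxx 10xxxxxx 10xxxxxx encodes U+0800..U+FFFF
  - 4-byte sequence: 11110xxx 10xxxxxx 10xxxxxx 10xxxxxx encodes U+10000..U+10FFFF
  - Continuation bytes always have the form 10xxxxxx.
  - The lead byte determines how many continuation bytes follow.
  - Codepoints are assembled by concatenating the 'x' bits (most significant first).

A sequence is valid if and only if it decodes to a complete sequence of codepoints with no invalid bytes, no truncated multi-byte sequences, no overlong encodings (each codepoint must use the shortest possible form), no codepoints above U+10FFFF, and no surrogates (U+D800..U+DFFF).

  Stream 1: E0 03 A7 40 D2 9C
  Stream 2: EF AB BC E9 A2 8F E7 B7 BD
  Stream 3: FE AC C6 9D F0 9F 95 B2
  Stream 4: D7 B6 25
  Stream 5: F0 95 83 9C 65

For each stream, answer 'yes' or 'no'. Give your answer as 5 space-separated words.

Stream 1: error at byte offset 1. INVALID
Stream 2: decodes cleanly. VALID
Stream 3: error at byte offset 0. INVALID
Stream 4: decodes cleanly. VALID
Stream 5: decodes cleanly. VALID

Answer: no yes no yes yes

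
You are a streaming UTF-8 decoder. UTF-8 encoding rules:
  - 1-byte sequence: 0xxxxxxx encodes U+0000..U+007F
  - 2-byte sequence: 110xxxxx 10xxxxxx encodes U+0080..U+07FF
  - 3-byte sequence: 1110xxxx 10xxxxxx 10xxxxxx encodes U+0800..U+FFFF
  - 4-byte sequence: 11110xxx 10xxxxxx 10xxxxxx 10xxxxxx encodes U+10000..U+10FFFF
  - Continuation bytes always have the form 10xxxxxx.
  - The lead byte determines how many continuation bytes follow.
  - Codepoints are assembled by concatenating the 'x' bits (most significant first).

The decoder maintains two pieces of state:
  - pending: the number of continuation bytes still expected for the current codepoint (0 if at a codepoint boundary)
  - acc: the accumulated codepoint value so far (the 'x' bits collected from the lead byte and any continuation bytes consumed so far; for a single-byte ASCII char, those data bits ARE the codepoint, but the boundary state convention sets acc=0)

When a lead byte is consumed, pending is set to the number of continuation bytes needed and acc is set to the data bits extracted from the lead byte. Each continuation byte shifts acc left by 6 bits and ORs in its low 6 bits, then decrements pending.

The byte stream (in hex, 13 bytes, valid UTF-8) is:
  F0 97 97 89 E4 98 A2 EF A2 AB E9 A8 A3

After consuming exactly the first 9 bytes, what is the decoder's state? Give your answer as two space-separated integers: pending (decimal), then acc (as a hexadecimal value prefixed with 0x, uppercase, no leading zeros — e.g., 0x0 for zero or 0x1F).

Answer: 1 0x3E2

Derivation:
Byte[0]=F0: 4-byte lead. pending=3, acc=0x0
Byte[1]=97: continuation. acc=(acc<<6)|0x17=0x17, pending=2
Byte[2]=97: continuation. acc=(acc<<6)|0x17=0x5D7, pending=1
Byte[3]=89: continuation. acc=(acc<<6)|0x09=0x175C9, pending=0
Byte[4]=E4: 3-byte lead. pending=2, acc=0x4
Byte[5]=98: continuation. acc=(acc<<6)|0x18=0x118, pending=1
Byte[6]=A2: continuation. acc=(acc<<6)|0x22=0x4622, pending=0
Byte[7]=EF: 3-byte lead. pending=2, acc=0xF
Byte[8]=A2: continuation. acc=(acc<<6)|0x22=0x3E2, pending=1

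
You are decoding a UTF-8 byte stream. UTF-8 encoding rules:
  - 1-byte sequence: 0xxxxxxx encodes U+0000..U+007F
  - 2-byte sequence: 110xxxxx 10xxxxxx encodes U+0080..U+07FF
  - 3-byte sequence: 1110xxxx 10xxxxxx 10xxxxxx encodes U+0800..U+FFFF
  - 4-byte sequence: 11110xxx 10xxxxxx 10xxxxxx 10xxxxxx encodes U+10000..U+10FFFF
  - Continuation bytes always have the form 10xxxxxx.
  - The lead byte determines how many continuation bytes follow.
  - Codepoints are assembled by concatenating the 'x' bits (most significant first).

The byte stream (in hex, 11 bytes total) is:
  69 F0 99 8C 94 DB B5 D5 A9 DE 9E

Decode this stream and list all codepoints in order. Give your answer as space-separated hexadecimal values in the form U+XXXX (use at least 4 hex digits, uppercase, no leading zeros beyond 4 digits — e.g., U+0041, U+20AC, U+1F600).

Answer: U+0069 U+19314 U+06F5 U+0569 U+079E

Derivation:
Byte[0]=69: 1-byte ASCII. cp=U+0069
Byte[1]=F0: 4-byte lead, need 3 cont bytes. acc=0x0
Byte[2]=99: continuation. acc=(acc<<6)|0x19=0x19
Byte[3]=8C: continuation. acc=(acc<<6)|0x0C=0x64C
Byte[4]=94: continuation. acc=(acc<<6)|0x14=0x19314
Completed: cp=U+19314 (starts at byte 1)
Byte[5]=DB: 2-byte lead, need 1 cont bytes. acc=0x1B
Byte[6]=B5: continuation. acc=(acc<<6)|0x35=0x6F5
Completed: cp=U+06F5 (starts at byte 5)
Byte[7]=D5: 2-byte lead, need 1 cont bytes. acc=0x15
Byte[8]=A9: continuation. acc=(acc<<6)|0x29=0x569
Completed: cp=U+0569 (starts at byte 7)
Byte[9]=DE: 2-byte lead, need 1 cont bytes. acc=0x1E
Byte[10]=9E: continuation. acc=(acc<<6)|0x1E=0x79E
Completed: cp=U+079E (starts at byte 9)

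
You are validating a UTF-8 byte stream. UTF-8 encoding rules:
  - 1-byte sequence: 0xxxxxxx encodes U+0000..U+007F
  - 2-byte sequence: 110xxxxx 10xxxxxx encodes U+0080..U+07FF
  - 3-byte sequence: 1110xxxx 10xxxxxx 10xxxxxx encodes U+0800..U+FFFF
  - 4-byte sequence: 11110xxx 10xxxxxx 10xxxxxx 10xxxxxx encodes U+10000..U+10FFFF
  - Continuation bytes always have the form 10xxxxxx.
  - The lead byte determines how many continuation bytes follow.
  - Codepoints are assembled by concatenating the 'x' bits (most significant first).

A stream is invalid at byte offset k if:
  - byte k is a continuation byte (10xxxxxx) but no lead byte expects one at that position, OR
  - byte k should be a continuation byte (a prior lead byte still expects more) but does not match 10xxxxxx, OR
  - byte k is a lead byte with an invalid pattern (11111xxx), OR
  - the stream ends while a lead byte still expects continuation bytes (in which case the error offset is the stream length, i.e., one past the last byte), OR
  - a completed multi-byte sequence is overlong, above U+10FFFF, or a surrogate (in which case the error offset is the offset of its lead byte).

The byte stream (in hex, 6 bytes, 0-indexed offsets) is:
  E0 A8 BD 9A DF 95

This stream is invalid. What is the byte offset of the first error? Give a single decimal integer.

Byte[0]=E0: 3-byte lead, need 2 cont bytes. acc=0x0
Byte[1]=A8: continuation. acc=(acc<<6)|0x28=0x28
Byte[2]=BD: continuation. acc=(acc<<6)|0x3D=0xA3D
Completed: cp=U+0A3D (starts at byte 0)
Byte[3]=9A: INVALID lead byte (not 0xxx/110x/1110/11110)

Answer: 3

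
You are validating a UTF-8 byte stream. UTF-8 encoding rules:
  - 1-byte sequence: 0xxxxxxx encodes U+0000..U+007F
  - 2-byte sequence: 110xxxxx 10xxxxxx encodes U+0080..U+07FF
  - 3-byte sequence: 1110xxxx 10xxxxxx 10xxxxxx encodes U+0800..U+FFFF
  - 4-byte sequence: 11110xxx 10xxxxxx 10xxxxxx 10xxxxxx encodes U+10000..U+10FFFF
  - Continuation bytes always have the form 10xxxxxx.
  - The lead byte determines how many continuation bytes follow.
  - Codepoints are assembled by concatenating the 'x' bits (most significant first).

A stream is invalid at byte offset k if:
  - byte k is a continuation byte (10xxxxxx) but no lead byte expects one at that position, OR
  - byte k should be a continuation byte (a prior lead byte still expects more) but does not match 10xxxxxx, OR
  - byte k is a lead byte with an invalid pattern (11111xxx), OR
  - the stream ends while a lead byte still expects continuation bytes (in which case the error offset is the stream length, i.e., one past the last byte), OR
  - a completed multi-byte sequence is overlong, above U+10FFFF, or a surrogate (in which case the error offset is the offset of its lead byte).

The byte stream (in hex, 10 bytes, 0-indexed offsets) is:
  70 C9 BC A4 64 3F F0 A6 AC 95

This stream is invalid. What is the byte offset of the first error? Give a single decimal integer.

Answer: 3

Derivation:
Byte[0]=70: 1-byte ASCII. cp=U+0070
Byte[1]=C9: 2-byte lead, need 1 cont bytes. acc=0x9
Byte[2]=BC: continuation. acc=(acc<<6)|0x3C=0x27C
Completed: cp=U+027C (starts at byte 1)
Byte[3]=A4: INVALID lead byte (not 0xxx/110x/1110/11110)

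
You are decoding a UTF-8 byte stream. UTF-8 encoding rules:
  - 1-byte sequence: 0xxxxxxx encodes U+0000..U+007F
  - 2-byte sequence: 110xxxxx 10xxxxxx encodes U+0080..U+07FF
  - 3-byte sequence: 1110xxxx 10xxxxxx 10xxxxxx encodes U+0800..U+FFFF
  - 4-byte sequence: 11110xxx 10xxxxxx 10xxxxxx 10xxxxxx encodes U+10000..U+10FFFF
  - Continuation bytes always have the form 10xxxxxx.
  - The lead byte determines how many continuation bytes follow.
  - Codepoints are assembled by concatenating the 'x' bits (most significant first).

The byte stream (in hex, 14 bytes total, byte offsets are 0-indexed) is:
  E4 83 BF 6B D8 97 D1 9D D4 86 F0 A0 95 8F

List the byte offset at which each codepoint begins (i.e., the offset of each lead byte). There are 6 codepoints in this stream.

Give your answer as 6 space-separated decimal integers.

Answer: 0 3 4 6 8 10

Derivation:
Byte[0]=E4: 3-byte lead, need 2 cont bytes. acc=0x4
Byte[1]=83: continuation. acc=(acc<<6)|0x03=0x103
Byte[2]=BF: continuation. acc=(acc<<6)|0x3F=0x40FF
Completed: cp=U+40FF (starts at byte 0)
Byte[3]=6B: 1-byte ASCII. cp=U+006B
Byte[4]=D8: 2-byte lead, need 1 cont bytes. acc=0x18
Byte[5]=97: continuation. acc=(acc<<6)|0x17=0x617
Completed: cp=U+0617 (starts at byte 4)
Byte[6]=D1: 2-byte lead, need 1 cont bytes. acc=0x11
Byte[7]=9D: continuation. acc=(acc<<6)|0x1D=0x45D
Completed: cp=U+045D (starts at byte 6)
Byte[8]=D4: 2-byte lead, need 1 cont bytes. acc=0x14
Byte[9]=86: continuation. acc=(acc<<6)|0x06=0x506
Completed: cp=U+0506 (starts at byte 8)
Byte[10]=F0: 4-byte lead, need 3 cont bytes. acc=0x0
Byte[11]=A0: continuation. acc=(acc<<6)|0x20=0x20
Byte[12]=95: continuation. acc=(acc<<6)|0x15=0x815
Byte[13]=8F: continuation. acc=(acc<<6)|0x0F=0x2054F
Completed: cp=U+2054F (starts at byte 10)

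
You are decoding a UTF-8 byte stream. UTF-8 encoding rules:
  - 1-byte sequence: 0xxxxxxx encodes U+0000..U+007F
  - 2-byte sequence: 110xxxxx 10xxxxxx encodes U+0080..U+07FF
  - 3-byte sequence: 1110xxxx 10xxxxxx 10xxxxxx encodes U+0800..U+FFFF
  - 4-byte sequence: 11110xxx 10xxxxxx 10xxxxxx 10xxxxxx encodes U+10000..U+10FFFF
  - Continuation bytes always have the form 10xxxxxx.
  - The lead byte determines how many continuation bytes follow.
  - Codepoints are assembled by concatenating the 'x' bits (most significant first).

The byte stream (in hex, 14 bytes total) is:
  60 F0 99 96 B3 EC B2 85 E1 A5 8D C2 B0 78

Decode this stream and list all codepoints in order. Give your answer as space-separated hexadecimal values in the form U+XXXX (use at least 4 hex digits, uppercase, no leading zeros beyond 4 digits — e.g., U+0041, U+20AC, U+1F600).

Byte[0]=60: 1-byte ASCII. cp=U+0060
Byte[1]=F0: 4-byte lead, need 3 cont bytes. acc=0x0
Byte[2]=99: continuation. acc=(acc<<6)|0x19=0x19
Byte[3]=96: continuation. acc=(acc<<6)|0x16=0x656
Byte[4]=B3: continuation. acc=(acc<<6)|0x33=0x195B3
Completed: cp=U+195B3 (starts at byte 1)
Byte[5]=EC: 3-byte lead, need 2 cont bytes. acc=0xC
Byte[6]=B2: continuation. acc=(acc<<6)|0x32=0x332
Byte[7]=85: continuation. acc=(acc<<6)|0x05=0xCC85
Completed: cp=U+CC85 (starts at byte 5)
Byte[8]=E1: 3-byte lead, need 2 cont bytes. acc=0x1
Byte[9]=A5: continuation. acc=(acc<<6)|0x25=0x65
Byte[10]=8D: continuation. acc=(acc<<6)|0x0D=0x194D
Completed: cp=U+194D (starts at byte 8)
Byte[11]=C2: 2-byte lead, need 1 cont bytes. acc=0x2
Byte[12]=B0: continuation. acc=(acc<<6)|0x30=0xB0
Completed: cp=U+00B0 (starts at byte 11)
Byte[13]=78: 1-byte ASCII. cp=U+0078

Answer: U+0060 U+195B3 U+CC85 U+194D U+00B0 U+0078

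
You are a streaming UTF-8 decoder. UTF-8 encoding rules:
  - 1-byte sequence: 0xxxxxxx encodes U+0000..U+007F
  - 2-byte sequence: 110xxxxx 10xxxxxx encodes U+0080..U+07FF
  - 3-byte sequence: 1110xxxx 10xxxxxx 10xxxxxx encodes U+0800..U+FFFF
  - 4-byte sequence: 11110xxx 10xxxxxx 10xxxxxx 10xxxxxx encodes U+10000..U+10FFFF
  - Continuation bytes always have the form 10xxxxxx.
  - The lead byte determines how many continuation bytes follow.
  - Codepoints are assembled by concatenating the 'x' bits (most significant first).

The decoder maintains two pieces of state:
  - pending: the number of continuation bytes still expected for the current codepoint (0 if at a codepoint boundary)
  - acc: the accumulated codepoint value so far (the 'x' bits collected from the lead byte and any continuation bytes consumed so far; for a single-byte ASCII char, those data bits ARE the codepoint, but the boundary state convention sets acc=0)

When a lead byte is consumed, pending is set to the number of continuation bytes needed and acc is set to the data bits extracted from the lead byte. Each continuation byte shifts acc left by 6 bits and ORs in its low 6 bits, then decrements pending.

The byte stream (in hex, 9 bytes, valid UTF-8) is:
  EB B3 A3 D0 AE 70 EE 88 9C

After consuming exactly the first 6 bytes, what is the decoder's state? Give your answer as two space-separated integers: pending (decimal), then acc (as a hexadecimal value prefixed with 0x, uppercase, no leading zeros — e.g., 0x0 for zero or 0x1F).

Answer: 0 0x0

Derivation:
Byte[0]=EB: 3-byte lead. pending=2, acc=0xB
Byte[1]=B3: continuation. acc=(acc<<6)|0x33=0x2F3, pending=1
Byte[2]=A3: continuation. acc=(acc<<6)|0x23=0xBCE3, pending=0
Byte[3]=D0: 2-byte lead. pending=1, acc=0x10
Byte[4]=AE: continuation. acc=(acc<<6)|0x2E=0x42E, pending=0
Byte[5]=70: 1-byte. pending=0, acc=0x0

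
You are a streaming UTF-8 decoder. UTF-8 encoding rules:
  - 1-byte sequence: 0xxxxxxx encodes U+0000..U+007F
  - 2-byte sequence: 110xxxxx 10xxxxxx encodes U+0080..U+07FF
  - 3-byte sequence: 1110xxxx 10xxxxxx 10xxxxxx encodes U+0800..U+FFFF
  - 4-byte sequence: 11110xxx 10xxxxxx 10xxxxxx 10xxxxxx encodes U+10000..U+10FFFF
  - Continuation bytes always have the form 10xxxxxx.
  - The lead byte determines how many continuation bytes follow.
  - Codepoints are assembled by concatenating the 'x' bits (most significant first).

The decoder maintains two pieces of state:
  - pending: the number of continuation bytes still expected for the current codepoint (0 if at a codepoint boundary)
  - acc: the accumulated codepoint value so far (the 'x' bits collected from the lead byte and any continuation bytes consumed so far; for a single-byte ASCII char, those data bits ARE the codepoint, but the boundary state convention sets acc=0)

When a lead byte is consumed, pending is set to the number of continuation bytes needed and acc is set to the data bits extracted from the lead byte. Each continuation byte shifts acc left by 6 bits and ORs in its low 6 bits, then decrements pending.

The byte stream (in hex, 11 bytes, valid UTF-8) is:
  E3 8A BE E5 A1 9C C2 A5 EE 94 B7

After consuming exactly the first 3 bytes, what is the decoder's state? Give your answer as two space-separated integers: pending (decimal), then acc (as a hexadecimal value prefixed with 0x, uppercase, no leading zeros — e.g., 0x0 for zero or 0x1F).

Byte[0]=E3: 3-byte lead. pending=2, acc=0x3
Byte[1]=8A: continuation. acc=(acc<<6)|0x0A=0xCA, pending=1
Byte[2]=BE: continuation. acc=(acc<<6)|0x3E=0x32BE, pending=0

Answer: 0 0x32BE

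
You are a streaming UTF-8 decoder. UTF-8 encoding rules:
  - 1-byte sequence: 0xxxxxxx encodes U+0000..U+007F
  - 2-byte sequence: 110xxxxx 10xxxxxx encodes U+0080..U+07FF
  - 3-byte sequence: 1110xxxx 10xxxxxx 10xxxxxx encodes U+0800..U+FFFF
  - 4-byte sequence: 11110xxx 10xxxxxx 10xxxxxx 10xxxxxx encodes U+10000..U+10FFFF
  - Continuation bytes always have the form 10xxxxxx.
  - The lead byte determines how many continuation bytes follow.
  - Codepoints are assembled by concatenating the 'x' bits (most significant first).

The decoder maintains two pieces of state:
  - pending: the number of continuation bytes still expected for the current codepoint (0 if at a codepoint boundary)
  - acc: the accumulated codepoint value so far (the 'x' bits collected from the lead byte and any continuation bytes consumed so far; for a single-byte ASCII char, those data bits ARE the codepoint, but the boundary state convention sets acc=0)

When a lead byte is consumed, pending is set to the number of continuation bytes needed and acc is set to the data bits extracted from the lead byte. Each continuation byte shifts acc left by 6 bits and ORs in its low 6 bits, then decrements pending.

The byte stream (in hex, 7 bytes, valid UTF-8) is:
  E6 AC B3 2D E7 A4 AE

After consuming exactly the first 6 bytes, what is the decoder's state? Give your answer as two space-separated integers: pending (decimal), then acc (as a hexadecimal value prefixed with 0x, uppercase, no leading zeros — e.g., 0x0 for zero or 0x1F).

Byte[0]=E6: 3-byte lead. pending=2, acc=0x6
Byte[1]=AC: continuation. acc=(acc<<6)|0x2C=0x1AC, pending=1
Byte[2]=B3: continuation. acc=(acc<<6)|0x33=0x6B33, pending=0
Byte[3]=2D: 1-byte. pending=0, acc=0x0
Byte[4]=E7: 3-byte lead. pending=2, acc=0x7
Byte[5]=A4: continuation. acc=(acc<<6)|0x24=0x1E4, pending=1

Answer: 1 0x1E4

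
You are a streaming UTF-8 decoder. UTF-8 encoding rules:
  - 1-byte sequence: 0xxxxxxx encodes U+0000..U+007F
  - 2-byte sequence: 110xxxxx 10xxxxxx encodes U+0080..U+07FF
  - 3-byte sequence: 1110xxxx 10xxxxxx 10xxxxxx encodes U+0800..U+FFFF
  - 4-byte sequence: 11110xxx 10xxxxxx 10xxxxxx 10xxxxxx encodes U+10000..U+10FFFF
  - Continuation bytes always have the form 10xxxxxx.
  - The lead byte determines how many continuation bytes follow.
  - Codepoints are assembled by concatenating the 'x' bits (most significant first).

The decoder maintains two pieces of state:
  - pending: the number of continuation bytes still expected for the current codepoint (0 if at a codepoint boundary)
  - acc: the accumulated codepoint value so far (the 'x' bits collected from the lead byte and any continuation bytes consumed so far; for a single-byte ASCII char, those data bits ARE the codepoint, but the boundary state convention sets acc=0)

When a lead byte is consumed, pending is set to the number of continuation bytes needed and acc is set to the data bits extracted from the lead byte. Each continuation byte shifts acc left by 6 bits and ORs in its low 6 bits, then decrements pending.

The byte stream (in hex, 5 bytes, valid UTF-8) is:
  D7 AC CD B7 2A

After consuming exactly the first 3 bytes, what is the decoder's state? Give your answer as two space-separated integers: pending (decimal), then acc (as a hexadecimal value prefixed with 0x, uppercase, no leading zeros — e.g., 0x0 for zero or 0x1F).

Answer: 1 0xD

Derivation:
Byte[0]=D7: 2-byte lead. pending=1, acc=0x17
Byte[1]=AC: continuation. acc=(acc<<6)|0x2C=0x5EC, pending=0
Byte[2]=CD: 2-byte lead. pending=1, acc=0xD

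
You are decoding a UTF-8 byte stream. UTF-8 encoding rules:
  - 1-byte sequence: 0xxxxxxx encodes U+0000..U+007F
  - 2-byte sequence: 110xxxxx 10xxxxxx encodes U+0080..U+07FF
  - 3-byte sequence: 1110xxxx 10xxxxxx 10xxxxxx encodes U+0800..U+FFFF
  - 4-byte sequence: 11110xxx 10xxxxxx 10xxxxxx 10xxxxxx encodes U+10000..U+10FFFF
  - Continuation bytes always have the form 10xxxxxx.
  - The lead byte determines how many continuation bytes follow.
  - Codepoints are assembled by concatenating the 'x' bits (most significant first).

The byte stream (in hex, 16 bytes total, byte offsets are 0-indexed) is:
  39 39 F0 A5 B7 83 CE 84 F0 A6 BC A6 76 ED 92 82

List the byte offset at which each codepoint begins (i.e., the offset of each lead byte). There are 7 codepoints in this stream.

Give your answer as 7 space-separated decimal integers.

Answer: 0 1 2 6 8 12 13

Derivation:
Byte[0]=39: 1-byte ASCII. cp=U+0039
Byte[1]=39: 1-byte ASCII. cp=U+0039
Byte[2]=F0: 4-byte lead, need 3 cont bytes. acc=0x0
Byte[3]=A5: continuation. acc=(acc<<6)|0x25=0x25
Byte[4]=B7: continuation. acc=(acc<<6)|0x37=0x977
Byte[5]=83: continuation. acc=(acc<<6)|0x03=0x25DC3
Completed: cp=U+25DC3 (starts at byte 2)
Byte[6]=CE: 2-byte lead, need 1 cont bytes. acc=0xE
Byte[7]=84: continuation. acc=(acc<<6)|0x04=0x384
Completed: cp=U+0384 (starts at byte 6)
Byte[8]=F0: 4-byte lead, need 3 cont bytes. acc=0x0
Byte[9]=A6: continuation. acc=(acc<<6)|0x26=0x26
Byte[10]=BC: continuation. acc=(acc<<6)|0x3C=0x9BC
Byte[11]=A6: continuation. acc=(acc<<6)|0x26=0x26F26
Completed: cp=U+26F26 (starts at byte 8)
Byte[12]=76: 1-byte ASCII. cp=U+0076
Byte[13]=ED: 3-byte lead, need 2 cont bytes. acc=0xD
Byte[14]=92: continuation. acc=(acc<<6)|0x12=0x352
Byte[15]=82: continuation. acc=(acc<<6)|0x02=0xD482
Completed: cp=U+D482 (starts at byte 13)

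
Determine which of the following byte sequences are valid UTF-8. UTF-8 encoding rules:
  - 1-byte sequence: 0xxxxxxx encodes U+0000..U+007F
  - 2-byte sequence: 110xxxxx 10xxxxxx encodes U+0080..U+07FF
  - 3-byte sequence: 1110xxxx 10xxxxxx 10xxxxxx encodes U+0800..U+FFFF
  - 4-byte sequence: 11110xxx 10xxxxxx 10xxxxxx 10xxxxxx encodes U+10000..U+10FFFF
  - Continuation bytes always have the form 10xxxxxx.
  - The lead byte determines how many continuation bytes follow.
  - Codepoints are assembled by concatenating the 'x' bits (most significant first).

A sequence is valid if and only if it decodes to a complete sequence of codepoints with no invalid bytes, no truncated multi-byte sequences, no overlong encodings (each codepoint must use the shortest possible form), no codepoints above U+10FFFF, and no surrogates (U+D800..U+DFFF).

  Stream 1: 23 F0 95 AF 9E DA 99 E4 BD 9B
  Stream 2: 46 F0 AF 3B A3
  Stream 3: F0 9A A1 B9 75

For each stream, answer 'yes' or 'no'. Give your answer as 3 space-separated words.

Answer: yes no yes

Derivation:
Stream 1: decodes cleanly. VALID
Stream 2: error at byte offset 3. INVALID
Stream 3: decodes cleanly. VALID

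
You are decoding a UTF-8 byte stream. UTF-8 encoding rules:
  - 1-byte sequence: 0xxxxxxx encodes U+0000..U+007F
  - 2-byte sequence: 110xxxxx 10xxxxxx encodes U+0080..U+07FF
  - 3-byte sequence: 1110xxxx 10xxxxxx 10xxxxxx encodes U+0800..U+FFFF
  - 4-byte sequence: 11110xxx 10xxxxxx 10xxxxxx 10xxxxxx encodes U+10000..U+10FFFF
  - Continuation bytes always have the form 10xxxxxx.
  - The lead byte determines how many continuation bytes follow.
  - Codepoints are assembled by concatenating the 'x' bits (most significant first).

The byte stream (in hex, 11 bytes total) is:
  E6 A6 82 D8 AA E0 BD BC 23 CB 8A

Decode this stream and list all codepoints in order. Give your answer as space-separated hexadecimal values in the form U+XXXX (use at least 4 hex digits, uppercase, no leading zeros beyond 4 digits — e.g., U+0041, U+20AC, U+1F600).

Answer: U+6982 U+062A U+0F7C U+0023 U+02CA

Derivation:
Byte[0]=E6: 3-byte lead, need 2 cont bytes. acc=0x6
Byte[1]=A6: continuation. acc=(acc<<6)|0x26=0x1A6
Byte[2]=82: continuation. acc=(acc<<6)|0x02=0x6982
Completed: cp=U+6982 (starts at byte 0)
Byte[3]=D8: 2-byte lead, need 1 cont bytes. acc=0x18
Byte[4]=AA: continuation. acc=(acc<<6)|0x2A=0x62A
Completed: cp=U+062A (starts at byte 3)
Byte[5]=E0: 3-byte lead, need 2 cont bytes. acc=0x0
Byte[6]=BD: continuation. acc=(acc<<6)|0x3D=0x3D
Byte[7]=BC: continuation. acc=(acc<<6)|0x3C=0xF7C
Completed: cp=U+0F7C (starts at byte 5)
Byte[8]=23: 1-byte ASCII. cp=U+0023
Byte[9]=CB: 2-byte lead, need 1 cont bytes. acc=0xB
Byte[10]=8A: continuation. acc=(acc<<6)|0x0A=0x2CA
Completed: cp=U+02CA (starts at byte 9)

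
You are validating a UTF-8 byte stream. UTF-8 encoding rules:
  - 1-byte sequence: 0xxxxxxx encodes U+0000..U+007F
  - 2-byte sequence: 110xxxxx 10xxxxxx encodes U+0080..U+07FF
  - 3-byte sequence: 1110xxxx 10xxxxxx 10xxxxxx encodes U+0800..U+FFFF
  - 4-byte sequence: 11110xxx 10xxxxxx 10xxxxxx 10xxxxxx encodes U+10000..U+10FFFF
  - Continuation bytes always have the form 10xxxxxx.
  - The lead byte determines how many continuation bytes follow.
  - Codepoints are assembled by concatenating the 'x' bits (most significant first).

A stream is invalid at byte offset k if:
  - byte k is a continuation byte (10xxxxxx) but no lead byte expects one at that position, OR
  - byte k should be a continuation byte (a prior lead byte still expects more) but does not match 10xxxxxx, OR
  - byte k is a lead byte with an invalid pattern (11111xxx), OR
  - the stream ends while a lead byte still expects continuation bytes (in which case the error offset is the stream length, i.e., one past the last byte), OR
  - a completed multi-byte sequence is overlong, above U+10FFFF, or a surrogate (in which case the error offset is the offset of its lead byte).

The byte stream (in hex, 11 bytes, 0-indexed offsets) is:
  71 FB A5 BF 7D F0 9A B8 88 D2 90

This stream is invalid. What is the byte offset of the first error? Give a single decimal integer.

Byte[0]=71: 1-byte ASCII. cp=U+0071
Byte[1]=FB: INVALID lead byte (not 0xxx/110x/1110/11110)

Answer: 1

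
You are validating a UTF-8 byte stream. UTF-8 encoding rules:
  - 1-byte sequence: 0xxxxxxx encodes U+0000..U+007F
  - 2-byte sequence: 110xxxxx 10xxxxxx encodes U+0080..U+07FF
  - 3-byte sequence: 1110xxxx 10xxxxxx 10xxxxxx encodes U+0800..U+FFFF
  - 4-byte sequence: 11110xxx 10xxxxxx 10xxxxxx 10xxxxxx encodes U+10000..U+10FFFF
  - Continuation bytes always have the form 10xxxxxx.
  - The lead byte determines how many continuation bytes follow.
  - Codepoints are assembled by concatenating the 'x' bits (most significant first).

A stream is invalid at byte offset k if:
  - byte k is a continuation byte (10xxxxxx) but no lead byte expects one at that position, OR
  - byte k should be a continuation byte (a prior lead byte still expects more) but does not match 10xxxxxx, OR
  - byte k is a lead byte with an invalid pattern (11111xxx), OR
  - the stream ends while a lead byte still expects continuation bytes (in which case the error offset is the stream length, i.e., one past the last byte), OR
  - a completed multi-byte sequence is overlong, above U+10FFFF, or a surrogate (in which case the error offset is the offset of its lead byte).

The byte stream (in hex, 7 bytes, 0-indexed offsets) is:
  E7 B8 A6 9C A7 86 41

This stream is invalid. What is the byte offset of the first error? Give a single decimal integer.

Byte[0]=E7: 3-byte lead, need 2 cont bytes. acc=0x7
Byte[1]=B8: continuation. acc=(acc<<6)|0x38=0x1F8
Byte[2]=A6: continuation. acc=(acc<<6)|0x26=0x7E26
Completed: cp=U+7E26 (starts at byte 0)
Byte[3]=9C: INVALID lead byte (not 0xxx/110x/1110/11110)

Answer: 3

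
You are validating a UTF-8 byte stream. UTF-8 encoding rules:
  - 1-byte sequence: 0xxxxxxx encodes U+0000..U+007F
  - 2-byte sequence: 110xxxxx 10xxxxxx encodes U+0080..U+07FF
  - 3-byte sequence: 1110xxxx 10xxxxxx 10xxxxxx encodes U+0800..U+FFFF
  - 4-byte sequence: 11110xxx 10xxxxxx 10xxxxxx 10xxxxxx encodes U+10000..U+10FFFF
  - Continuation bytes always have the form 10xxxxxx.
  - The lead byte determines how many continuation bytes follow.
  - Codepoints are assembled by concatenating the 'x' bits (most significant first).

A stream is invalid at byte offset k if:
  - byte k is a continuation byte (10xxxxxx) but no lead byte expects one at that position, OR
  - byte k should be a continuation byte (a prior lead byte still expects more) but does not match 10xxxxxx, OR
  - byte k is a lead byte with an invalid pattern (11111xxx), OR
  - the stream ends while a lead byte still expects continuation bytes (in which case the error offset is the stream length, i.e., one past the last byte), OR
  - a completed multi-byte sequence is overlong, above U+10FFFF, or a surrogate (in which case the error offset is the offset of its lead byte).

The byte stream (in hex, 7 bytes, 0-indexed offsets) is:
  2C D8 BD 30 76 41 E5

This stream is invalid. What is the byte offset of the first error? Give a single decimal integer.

Byte[0]=2C: 1-byte ASCII. cp=U+002C
Byte[1]=D8: 2-byte lead, need 1 cont bytes. acc=0x18
Byte[2]=BD: continuation. acc=(acc<<6)|0x3D=0x63D
Completed: cp=U+063D (starts at byte 1)
Byte[3]=30: 1-byte ASCII. cp=U+0030
Byte[4]=76: 1-byte ASCII. cp=U+0076
Byte[5]=41: 1-byte ASCII. cp=U+0041
Byte[6]=E5: 3-byte lead, need 2 cont bytes. acc=0x5
Byte[7]: stream ended, expected continuation. INVALID

Answer: 7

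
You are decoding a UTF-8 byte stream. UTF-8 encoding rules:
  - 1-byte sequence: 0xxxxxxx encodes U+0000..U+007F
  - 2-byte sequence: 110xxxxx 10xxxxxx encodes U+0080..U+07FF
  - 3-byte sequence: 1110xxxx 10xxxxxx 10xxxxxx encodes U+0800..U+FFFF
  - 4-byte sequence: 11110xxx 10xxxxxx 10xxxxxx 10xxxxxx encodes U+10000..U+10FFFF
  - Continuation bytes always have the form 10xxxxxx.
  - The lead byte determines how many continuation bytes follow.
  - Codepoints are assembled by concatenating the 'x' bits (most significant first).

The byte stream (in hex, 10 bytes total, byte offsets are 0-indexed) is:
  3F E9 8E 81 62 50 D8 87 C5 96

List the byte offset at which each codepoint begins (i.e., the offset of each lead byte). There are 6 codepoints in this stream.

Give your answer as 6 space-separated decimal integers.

Answer: 0 1 4 5 6 8

Derivation:
Byte[0]=3F: 1-byte ASCII. cp=U+003F
Byte[1]=E9: 3-byte lead, need 2 cont bytes. acc=0x9
Byte[2]=8E: continuation. acc=(acc<<6)|0x0E=0x24E
Byte[3]=81: continuation. acc=(acc<<6)|0x01=0x9381
Completed: cp=U+9381 (starts at byte 1)
Byte[4]=62: 1-byte ASCII. cp=U+0062
Byte[5]=50: 1-byte ASCII. cp=U+0050
Byte[6]=D8: 2-byte lead, need 1 cont bytes. acc=0x18
Byte[7]=87: continuation. acc=(acc<<6)|0x07=0x607
Completed: cp=U+0607 (starts at byte 6)
Byte[8]=C5: 2-byte lead, need 1 cont bytes. acc=0x5
Byte[9]=96: continuation. acc=(acc<<6)|0x16=0x156
Completed: cp=U+0156 (starts at byte 8)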